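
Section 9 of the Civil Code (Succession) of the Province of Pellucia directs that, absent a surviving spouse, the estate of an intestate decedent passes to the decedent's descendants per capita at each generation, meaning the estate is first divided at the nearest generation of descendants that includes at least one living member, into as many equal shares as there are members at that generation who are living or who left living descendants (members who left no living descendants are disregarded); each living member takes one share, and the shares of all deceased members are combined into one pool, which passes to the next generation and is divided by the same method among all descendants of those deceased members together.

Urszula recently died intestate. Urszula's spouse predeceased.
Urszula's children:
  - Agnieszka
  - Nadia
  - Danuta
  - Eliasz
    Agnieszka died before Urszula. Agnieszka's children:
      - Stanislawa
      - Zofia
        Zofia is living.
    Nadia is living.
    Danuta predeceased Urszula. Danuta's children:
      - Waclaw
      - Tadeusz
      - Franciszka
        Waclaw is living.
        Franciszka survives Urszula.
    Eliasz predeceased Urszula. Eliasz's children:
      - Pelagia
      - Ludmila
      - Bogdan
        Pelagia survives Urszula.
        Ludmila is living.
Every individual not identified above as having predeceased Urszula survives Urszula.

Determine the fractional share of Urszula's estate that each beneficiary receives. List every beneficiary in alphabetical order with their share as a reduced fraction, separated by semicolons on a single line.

There is no surviving spouse, so the entire estate passes to Urszula's descendants per capita at each generation.
At generation 1 (Agnieszka, Nadia, Danuta, Eliasz) there are 4 shares of (1)/4 = 1/4 each.
Living: Nadia — each takes 1/4.
Deceased: Agnieszka, Danuta, and Eliasz. Their combined 3/4 is pooled and carried to generation 2.
At generation 2 (Stanislawa, Zofia, Waclaw, Tadeusz, Franciszka, Pelagia, Ludmila, Bogdan) there are 8 shares of (3/4)/8 = 3/32 each.
Living: Stanislawa, Zofia, Waclaw, Tadeusz, Franciszka, Pelagia, Ludmila, and Bogdan — each takes 3/32.

Bogdan 3/32; Franciszka 3/32; Ludmila 3/32; Nadia 1/4; Pelagia 3/32; Stanislawa 3/32; Tadeusz 3/32; Waclaw 3/32; Zofia 3/32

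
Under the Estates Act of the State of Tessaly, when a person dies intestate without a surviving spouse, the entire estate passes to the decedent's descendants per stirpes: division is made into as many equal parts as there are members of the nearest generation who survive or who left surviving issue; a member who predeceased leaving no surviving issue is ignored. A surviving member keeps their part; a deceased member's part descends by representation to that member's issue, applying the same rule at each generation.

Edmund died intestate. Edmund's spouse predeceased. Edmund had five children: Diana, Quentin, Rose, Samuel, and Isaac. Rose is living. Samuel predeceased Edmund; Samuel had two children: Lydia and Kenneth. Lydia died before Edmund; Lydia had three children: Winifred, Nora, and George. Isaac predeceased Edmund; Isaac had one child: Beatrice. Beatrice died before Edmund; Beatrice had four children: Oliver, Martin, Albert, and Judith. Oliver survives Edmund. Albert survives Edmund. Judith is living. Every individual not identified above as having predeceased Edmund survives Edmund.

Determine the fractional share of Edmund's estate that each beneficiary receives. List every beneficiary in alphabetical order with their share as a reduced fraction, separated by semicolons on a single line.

There is no surviving spouse, so the entire estate passes to Edmund's descendants per stirpes.
The estate is divided into 5 equal shares of 1/5 among Diana, Quentin, Rose, Samuel, Isaac.
Diana is living and takes 1/5.
Quentin is living and takes 1/5.
Rose is living and takes 1/5.
Samuel predeceased; the 1/5 allotted to Samuel's branch passes to Samuel's issue by representation.
The 1/5 is divided into 2 equal shares of 1/10 among Lydia, Kenneth.
Lydia predeceased; the 1/10 allotted to Lydia's branch passes to Lydia's issue by representation.
The 1/10 is divided into 3 equal shares of 1/30 among Winifred, Nora, George.
Winifred is living and takes 1/30.
Nora is living and takes 1/30.
George is living and takes 1/30.
Kenneth is living and takes 1/10.
Isaac predeceased; the 1/5 allotted to Isaac's branch passes to Isaac's issue by representation.
Beatrice's line is the sole branch at this level, so the full 1/5 passes to Beatrice's issue by representation.
The 1/5 is divided into 4 equal shares of 1/20 among Oliver, Martin, Albert, Judith.
Oliver is living and takes 1/20.
Martin is living and takes 1/20.
Albert is living and takes 1/20.
Judith is living and takes 1/20.

Albert 1/20; Diana 1/5; George 1/30; Judith 1/20; Kenneth 1/10; Martin 1/20; Nora 1/30; Oliver 1/20; Quentin 1/5; Rose 1/5; Winifred 1/30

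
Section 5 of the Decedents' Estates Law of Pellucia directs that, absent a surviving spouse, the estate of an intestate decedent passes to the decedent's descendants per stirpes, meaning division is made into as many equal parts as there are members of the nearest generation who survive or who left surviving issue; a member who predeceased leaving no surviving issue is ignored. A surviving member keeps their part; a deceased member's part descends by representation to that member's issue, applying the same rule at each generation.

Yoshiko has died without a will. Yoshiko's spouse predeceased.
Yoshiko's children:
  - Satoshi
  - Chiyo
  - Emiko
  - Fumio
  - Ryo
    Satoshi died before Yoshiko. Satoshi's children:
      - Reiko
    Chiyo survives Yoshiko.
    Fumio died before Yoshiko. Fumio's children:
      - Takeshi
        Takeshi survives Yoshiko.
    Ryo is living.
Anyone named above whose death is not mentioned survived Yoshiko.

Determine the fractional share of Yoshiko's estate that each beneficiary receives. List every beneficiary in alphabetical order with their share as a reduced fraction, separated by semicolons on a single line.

Chiyo 1/5; Emiko 1/5; Reiko 1/5; Ryo 1/5; Takeshi 1/5

There is no surviving spouse, so the entire estate passes to Yoshiko's descendants per stirpes.
The estate is divided into 5 equal shares of 1/5 among Satoshi, Chiyo, Emiko, Fumio, Ryo.
Satoshi predeceased; the 1/5 allotted to Satoshi's branch passes to Satoshi's issue by representation.
Reiko is the sole taker at this level and receives the full 1/5.
Chiyo is living and takes 1/5.
Emiko is living and takes 1/5.
Fumio predeceased; the 1/5 allotted to Fumio's branch passes to Fumio's issue by representation.
Takeshi is the sole taker at this level and receives the full 1/5.
Ryo is living and takes 1/5.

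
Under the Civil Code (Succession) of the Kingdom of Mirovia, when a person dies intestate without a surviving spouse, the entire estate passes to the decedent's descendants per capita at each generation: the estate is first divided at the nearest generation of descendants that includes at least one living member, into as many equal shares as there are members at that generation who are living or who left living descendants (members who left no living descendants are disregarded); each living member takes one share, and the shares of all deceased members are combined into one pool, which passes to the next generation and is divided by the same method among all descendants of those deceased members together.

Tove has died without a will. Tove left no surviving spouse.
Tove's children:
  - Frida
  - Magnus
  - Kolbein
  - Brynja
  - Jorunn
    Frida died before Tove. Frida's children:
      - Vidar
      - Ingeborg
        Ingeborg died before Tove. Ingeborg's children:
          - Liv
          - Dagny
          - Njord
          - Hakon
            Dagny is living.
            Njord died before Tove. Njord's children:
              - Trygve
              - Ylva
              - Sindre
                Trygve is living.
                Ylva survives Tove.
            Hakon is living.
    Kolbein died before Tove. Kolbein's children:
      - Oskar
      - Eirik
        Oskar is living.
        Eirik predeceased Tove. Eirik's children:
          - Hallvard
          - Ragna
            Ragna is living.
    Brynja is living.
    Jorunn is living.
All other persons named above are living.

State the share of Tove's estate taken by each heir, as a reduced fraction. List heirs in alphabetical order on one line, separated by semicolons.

There is no surviving spouse, so the entire estate passes to Tove's descendants per capita at each generation.
At generation 1 (Frida, Magnus, Kolbein, Brynja, Jorunn) there are 5 shares of (1)/5 = 1/5 each.
Living: Magnus, Brynja, and Jorunn — each takes 1/5.
Deceased: Frida and Kolbein. Their combined 2/5 is pooled and carried to generation 2.
At generation 2 (Vidar, Ingeborg, Oskar, Eirik) there are 4 shares of (2/5)/4 = 1/10 each.
Living: Vidar and Oskar — each takes 1/10.
Deceased: Ingeborg and Eirik. Their combined 1/5 is pooled and carried to generation 3.
At generation 3 (Liv, Dagny, Njord, Hakon, Hallvard, Ragna) there are 6 shares of (1/5)/6 = 1/30 each.
Living: Liv, Dagny, Hakon, Hallvard, and Ragna — each takes 1/30.
Deceased: Njord. That 1/30 share is carried to generation 4.
At generation 4 (Trygve, Ylva, Sindre) there are 3 shares of (1/30)/3 = 1/90 each.
Living: Trygve, Ylva, and Sindre — each takes 1/90.

Brynja 1/5; Dagny 1/30; Hakon 1/30; Hallvard 1/30; Jorunn 1/5; Liv 1/30; Magnus 1/5; Oskar 1/10; Ragna 1/30; Sindre 1/90; Trygve 1/90; Vidar 1/10; Ylva 1/90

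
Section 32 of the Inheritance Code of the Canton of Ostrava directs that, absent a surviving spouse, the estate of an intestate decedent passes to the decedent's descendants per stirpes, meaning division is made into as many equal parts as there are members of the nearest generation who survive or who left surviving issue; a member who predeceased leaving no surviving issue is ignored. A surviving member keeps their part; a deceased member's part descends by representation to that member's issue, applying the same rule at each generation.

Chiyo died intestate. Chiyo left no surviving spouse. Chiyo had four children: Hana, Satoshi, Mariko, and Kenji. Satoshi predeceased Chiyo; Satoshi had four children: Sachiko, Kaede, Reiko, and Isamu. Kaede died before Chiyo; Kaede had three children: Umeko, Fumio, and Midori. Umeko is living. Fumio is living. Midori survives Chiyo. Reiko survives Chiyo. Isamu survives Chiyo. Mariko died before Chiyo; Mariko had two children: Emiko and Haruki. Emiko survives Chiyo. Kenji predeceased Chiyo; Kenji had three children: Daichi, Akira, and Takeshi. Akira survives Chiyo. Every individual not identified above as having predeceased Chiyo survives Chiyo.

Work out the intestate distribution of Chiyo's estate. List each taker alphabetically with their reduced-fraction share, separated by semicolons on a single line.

Akira 1/12; Daichi 1/12; Emiko 1/8; Fumio 1/48; Hana 1/4; Haruki 1/8; Isamu 1/16; Midori 1/48; Reiko 1/16; Sachiko 1/16; Takeshi 1/12; Umeko 1/48

There is no surviving spouse, so the entire estate passes to Chiyo's descendants per stirpes.
The estate is divided into 4 equal shares of 1/4 among Hana, Satoshi, Mariko, Kenji.
Hana is living and takes 1/4.
Satoshi predeceased; the 1/4 allotted to Satoshi's branch passes to Satoshi's issue by representation.
The 1/4 is divided into 4 equal shares of 1/16 among Sachiko, Kaede, Reiko, Isamu.
Sachiko is living and takes 1/16.
Kaede predeceased; the 1/16 allotted to Kaede's branch passes to Kaede's issue by representation.
The 1/16 is divided into 3 equal shares of 1/48 among Umeko, Fumio, Midori.
Umeko is living and takes 1/48.
Fumio is living and takes 1/48.
Midori is living and takes 1/48.
Reiko is living and takes 1/16.
Isamu is living and takes 1/16.
Mariko predeceased; the 1/4 allotted to Mariko's branch passes to Mariko's issue by representation.
The 1/4 is divided into 2 equal shares of 1/8 among Emiko, Haruki.
Emiko is living and takes 1/8.
Haruki is living and takes 1/8.
Kenji predeceased; the 1/4 allotted to Kenji's branch passes to Kenji's issue by representation.
The 1/4 is divided into 3 equal shares of 1/12 among Daichi, Akira, Takeshi.
Daichi is living and takes 1/12.
Akira is living and takes 1/12.
Takeshi is living and takes 1/12.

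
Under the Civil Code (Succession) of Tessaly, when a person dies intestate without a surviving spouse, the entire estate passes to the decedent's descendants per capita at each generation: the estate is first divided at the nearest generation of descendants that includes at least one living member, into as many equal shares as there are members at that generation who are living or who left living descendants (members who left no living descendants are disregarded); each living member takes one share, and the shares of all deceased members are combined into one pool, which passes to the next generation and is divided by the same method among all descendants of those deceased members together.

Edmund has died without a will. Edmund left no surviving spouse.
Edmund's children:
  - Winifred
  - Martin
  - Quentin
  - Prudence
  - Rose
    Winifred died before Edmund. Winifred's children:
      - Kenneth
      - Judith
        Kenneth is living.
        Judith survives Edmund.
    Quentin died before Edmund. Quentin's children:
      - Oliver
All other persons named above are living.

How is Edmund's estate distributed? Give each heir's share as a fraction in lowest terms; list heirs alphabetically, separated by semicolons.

Judith 2/15; Kenneth 2/15; Martin 1/5; Oliver 2/15; Prudence 1/5; Rose 1/5

There is no surviving spouse, so the entire estate passes to Edmund's descendants per capita at each generation.
At generation 1 (Winifred, Martin, Quentin, Prudence, Rose) there are 5 shares of (1)/5 = 1/5 each.
Living: Martin, Prudence, and Rose — each takes 1/5.
Deceased: Winifred and Quentin. Their combined 2/5 is pooled and carried to generation 2.
At generation 2 (Kenneth, Judith, Oliver) there are 3 shares of (2/5)/3 = 2/15 each.
Living: Kenneth, Judith, and Oliver — each takes 2/15.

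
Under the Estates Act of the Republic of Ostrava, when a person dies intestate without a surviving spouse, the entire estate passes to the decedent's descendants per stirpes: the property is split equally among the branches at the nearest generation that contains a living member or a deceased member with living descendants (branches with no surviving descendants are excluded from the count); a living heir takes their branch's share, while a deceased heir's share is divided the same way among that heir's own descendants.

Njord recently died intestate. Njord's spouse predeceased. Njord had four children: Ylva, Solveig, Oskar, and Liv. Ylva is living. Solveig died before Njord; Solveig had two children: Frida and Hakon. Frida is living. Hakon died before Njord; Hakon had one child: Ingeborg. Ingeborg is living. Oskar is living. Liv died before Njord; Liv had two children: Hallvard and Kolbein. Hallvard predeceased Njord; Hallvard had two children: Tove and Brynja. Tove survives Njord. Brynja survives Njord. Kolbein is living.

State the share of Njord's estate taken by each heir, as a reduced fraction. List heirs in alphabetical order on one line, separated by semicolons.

Brynja 1/16; Frida 1/8; Ingeborg 1/8; Kolbein 1/8; Oskar 1/4; Tove 1/16; Ylva 1/4

There is no surviving spouse, so the entire estate passes to Njord's descendants per stirpes.
The estate is divided into 4 equal shares of 1/4 among Ylva, Solveig, Oskar, Liv.
Ylva is living and takes 1/4.
Solveig predeceased; the 1/4 allotted to Solveig's branch passes to Solveig's issue by representation.
The 1/4 is divided into 2 equal shares of 1/8 among Frida, Hakon.
Frida is living and takes 1/8.
Hakon predeceased; the 1/8 allotted to Hakon's branch passes to Hakon's issue by representation.
Ingeborg is the sole taker at this level and receives the full 1/8.
Oskar is living and takes 1/4.
Liv predeceased; the 1/4 allotted to Liv's branch passes to Liv's issue by representation.
The 1/4 is divided into 2 equal shares of 1/8 among Hallvard, Kolbein.
Hallvard predeceased; the 1/8 allotted to Hallvard's branch passes to Hallvard's issue by representation.
The 1/8 is divided into 2 equal shares of 1/16 among Tove, Brynja.
Tove is living and takes 1/16.
Brynja is living and takes 1/16.
Kolbein is living and takes 1/8.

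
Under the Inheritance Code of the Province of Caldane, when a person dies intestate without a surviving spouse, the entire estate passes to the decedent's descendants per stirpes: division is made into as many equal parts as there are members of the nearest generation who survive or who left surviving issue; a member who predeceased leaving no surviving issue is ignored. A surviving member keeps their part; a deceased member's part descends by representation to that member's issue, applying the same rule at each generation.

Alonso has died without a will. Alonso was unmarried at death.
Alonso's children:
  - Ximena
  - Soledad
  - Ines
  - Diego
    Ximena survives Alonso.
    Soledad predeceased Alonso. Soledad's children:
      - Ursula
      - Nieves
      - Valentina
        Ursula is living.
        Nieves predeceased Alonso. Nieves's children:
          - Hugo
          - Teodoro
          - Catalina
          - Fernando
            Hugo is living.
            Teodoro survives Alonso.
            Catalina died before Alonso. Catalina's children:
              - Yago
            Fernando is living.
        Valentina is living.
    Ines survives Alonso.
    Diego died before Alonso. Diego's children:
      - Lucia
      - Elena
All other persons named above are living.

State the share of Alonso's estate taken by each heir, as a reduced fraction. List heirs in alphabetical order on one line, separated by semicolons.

Elena 1/8; Fernando 1/48; Hugo 1/48; Ines 1/4; Lucia 1/8; Teodoro 1/48; Ursula 1/12; Valentina 1/12; Ximena 1/4; Yago 1/48

There is no surviving spouse, so the entire estate passes to Alonso's descendants per stirpes.
The estate is divided into 4 equal shares of 1/4 among Ximena, Soledad, Ines, Diego.
Ximena is living and takes 1/4.
Soledad predeceased; the 1/4 allotted to Soledad's branch passes to Soledad's issue by representation.
The 1/4 is divided into 3 equal shares of 1/12 among Ursula, Nieves, Valentina.
Ursula is living and takes 1/12.
Nieves predeceased; the 1/12 allotted to Nieves's branch passes to Nieves's issue by representation.
The 1/12 is divided into 4 equal shares of 1/48 among Hugo, Teodoro, Catalina, Fernando.
Hugo is living and takes 1/48.
Teodoro is living and takes 1/48.
Catalina predeceased; the 1/48 allotted to Catalina's branch passes to Catalina's issue by representation.
Yago is the sole taker at this level and receives the full 1/48.
Fernando is living and takes 1/48.
Valentina is living and takes 1/12.
Ines is living and takes 1/4.
Diego predeceased; the 1/4 allotted to Diego's branch passes to Diego's issue by representation.
The 1/4 is divided into 2 equal shares of 1/8 among Lucia, Elena.
Lucia is living and takes 1/8.
Elena is living and takes 1/8.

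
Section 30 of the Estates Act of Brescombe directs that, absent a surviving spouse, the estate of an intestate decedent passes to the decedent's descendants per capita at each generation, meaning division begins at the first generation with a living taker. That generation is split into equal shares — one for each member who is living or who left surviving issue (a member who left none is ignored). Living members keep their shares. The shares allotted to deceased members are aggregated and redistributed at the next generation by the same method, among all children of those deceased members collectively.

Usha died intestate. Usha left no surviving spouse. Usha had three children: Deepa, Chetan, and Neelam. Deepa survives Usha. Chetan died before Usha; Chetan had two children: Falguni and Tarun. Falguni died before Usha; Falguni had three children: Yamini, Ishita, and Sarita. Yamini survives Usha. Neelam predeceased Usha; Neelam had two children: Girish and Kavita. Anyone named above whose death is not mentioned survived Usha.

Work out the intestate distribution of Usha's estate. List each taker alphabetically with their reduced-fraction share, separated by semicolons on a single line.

Deepa 1/3; Girish 1/6; Ishita 1/18; Kavita 1/6; Sarita 1/18; Tarun 1/6; Yamini 1/18

There is no surviving spouse, so the entire estate passes to Usha's descendants per capita at each generation.
At generation 1 (Deepa, Chetan, Neelam) there are 3 shares of (1)/3 = 1/3 each.
Living: Deepa — each takes 1/3.
Deceased: Chetan and Neelam. Their combined 2/3 is pooled and carried to generation 2.
At generation 2 (Falguni, Tarun, Girish, Kavita) there are 4 shares of (2/3)/4 = 1/6 each.
Living: Tarun, Girish, and Kavita — each takes 1/6.
Deceased: Falguni. That 1/6 share is carried to generation 3.
At generation 3 (Yamini, Ishita, Sarita) there are 3 shares of (1/6)/3 = 1/18 each.
Living: Yamini, Ishita, and Sarita — each takes 1/18.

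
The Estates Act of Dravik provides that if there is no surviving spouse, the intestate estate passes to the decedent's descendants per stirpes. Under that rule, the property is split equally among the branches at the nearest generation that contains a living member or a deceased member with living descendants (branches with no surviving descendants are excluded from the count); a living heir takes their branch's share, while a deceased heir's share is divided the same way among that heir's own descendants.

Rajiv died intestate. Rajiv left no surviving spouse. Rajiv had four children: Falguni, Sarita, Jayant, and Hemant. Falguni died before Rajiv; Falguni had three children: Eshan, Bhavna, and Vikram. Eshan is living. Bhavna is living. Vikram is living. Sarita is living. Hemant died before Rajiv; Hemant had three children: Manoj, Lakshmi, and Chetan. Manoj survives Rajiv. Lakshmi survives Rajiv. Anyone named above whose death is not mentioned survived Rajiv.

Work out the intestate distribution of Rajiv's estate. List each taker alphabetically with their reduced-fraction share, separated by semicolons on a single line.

There is no surviving spouse, so the entire estate passes to Rajiv's descendants per stirpes.
The estate is divided into 4 equal shares of 1/4 among Falguni, Sarita, Jayant, Hemant.
Falguni predeceased; the 1/4 allotted to Falguni's branch passes to Falguni's issue by representation.
The 1/4 is divided into 3 equal shares of 1/12 among Eshan, Bhavna, Vikram.
Eshan is living and takes 1/12.
Bhavna is living and takes 1/12.
Vikram is living and takes 1/12.
Sarita is living and takes 1/4.
Jayant is living and takes 1/4.
Hemant predeceased; the 1/4 allotted to Hemant's branch passes to Hemant's issue by representation.
The 1/4 is divided into 3 equal shares of 1/12 among Manoj, Lakshmi, Chetan.
Manoj is living and takes 1/12.
Lakshmi is living and takes 1/12.
Chetan is living and takes 1/12.

Bhavna 1/12; Chetan 1/12; Eshan 1/12; Jayant 1/4; Lakshmi 1/12; Manoj 1/12; Sarita 1/4; Vikram 1/12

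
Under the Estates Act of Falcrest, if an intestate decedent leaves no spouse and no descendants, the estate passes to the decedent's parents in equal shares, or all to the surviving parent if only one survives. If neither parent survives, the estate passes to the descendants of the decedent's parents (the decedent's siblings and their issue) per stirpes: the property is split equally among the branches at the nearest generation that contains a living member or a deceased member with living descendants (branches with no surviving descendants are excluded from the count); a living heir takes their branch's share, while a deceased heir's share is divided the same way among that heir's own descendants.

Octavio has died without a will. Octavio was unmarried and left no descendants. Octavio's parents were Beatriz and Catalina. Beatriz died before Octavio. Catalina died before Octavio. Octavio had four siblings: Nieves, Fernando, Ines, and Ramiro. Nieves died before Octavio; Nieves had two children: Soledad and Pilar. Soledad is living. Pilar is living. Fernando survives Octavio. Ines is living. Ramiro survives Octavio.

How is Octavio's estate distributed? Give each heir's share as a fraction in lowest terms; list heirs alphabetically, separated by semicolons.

Neither parent survives and there are no descendants, so the estate passes to Octavio's siblings and their issue per stirpes.
The estate is divided into 4 equal shares of 1/4 among Nieves, Fernando, Ines, Ramiro.
Nieves predeceased; the 1/4 allotted to Nieves's branch passes to Nieves's issue by representation.
The 1/4 is divided into 2 equal shares of 1/8 among Soledad, Pilar.
Soledad is living and takes 1/8.
Pilar is living and takes 1/8.
Fernando is living and takes 1/4.
Ines is living and takes 1/4.
Ramiro is living and takes 1/4.

Fernando 1/4; Ines 1/4; Pilar 1/8; Ramiro 1/4; Soledad 1/8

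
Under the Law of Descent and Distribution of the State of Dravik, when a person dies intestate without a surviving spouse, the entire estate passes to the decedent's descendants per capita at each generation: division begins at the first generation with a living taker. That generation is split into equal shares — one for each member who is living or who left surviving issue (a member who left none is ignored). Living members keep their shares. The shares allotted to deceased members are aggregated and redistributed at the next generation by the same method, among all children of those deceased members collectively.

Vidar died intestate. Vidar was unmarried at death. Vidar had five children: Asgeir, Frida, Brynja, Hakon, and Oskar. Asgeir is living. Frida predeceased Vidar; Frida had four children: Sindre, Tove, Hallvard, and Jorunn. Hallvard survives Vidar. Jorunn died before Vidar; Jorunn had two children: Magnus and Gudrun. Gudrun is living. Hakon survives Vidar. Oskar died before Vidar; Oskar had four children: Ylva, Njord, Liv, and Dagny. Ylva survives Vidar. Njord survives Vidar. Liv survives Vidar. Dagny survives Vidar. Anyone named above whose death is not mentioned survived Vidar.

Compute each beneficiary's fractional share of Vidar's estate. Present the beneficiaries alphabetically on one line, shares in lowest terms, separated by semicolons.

Asgeir 1/5; Brynja 1/5; Dagny 1/20; Gudrun 1/40; Hakon 1/5; Hallvard 1/20; Liv 1/20; Magnus 1/40; Njord 1/20; Sindre 1/20; Tove 1/20; Ylva 1/20

There is no surviving spouse, so the entire estate passes to Vidar's descendants per capita at each generation.
At generation 1 (Asgeir, Frida, Brynja, Hakon, Oskar) there are 5 shares of (1)/5 = 1/5 each.
Living: Asgeir, Brynja, and Hakon — each takes 1/5.
Deceased: Frida and Oskar. Their combined 2/5 is pooled and carried to generation 2.
At generation 2 (Sindre, Tove, Hallvard, Jorunn, Ylva, Njord, Liv, Dagny) there are 8 shares of (2/5)/8 = 1/20 each.
Living: Sindre, Tove, Hallvard, Ylva, Njord, Liv, and Dagny — each takes 1/20.
Deceased: Jorunn. That 1/20 share is carried to generation 3.
At generation 3 (Magnus, Gudrun) there are 2 shares of (1/20)/2 = 1/40 each.
Living: Magnus and Gudrun — each takes 1/40.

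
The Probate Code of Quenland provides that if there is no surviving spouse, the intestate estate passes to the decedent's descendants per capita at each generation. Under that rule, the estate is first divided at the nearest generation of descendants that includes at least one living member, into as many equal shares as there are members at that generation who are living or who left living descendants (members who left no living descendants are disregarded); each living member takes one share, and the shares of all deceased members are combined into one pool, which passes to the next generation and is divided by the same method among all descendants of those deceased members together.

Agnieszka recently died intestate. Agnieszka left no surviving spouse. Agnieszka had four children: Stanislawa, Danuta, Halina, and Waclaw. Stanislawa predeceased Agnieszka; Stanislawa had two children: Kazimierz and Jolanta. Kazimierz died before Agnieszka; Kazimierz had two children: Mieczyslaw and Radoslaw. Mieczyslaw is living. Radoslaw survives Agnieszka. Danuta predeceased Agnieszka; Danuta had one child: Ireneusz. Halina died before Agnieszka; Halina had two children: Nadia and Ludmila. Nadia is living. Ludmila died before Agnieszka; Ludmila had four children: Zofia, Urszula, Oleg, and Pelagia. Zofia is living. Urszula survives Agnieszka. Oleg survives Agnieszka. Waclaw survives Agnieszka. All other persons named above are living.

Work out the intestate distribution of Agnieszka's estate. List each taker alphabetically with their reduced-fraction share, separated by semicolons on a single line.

There is no surviving spouse, so the entire estate passes to Agnieszka's descendants per capita at each generation.
At generation 1 (Stanislawa, Danuta, Halina, Waclaw) there are 4 shares of (1)/4 = 1/4 each.
Living: Waclaw — each takes 1/4.
Deceased: Stanislawa, Danuta, and Halina. Their combined 3/4 is pooled and carried to generation 2.
At generation 2 (Kazimierz, Jolanta, Ireneusz, Nadia, Ludmila) there are 5 shares of (3/4)/5 = 3/20 each.
Living: Jolanta, Ireneusz, and Nadia — each takes 3/20.
Deceased: Kazimierz and Ludmila. Their combined 3/10 is pooled and carried to generation 3.
At generation 3 (Mieczyslaw, Radoslaw, Zofia, Urszula, Oleg, Pelagia) there are 6 shares of (3/10)/6 = 1/20 each.
Living: Mieczyslaw, Radoslaw, Zofia, Urszula, Oleg, and Pelagia — each takes 1/20.

Ireneusz 3/20; Jolanta 3/20; Mieczyslaw 1/20; Nadia 3/20; Oleg 1/20; Pelagia 1/20; Radoslaw 1/20; Urszula 1/20; Waclaw 1/4; Zofia 1/20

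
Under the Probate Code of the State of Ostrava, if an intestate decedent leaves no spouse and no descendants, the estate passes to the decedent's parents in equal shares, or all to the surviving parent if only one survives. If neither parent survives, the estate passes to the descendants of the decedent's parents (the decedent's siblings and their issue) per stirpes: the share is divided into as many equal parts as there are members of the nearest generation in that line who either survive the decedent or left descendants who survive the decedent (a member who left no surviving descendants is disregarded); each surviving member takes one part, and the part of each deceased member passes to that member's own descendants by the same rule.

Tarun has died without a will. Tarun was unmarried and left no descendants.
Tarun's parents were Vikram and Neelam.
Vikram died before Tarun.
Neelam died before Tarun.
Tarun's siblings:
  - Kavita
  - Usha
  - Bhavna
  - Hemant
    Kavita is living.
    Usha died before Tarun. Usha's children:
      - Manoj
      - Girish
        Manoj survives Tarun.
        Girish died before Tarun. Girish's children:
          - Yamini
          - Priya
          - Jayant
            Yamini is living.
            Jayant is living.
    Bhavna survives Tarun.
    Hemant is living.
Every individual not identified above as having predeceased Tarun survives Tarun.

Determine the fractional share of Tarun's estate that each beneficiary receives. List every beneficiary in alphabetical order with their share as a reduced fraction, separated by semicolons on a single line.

Bhavna 1/4; Hemant 1/4; Jayant 1/24; Kavita 1/4; Manoj 1/8; Priya 1/24; Yamini 1/24

Neither parent survives and there are no descendants, so the estate passes to Tarun's siblings and their issue per stirpes.
The estate is divided into 4 equal shares of 1/4 among Kavita, Usha, Bhavna, Hemant.
Kavita is living and takes 1/4.
Usha predeceased; the 1/4 allotted to Usha's branch passes to Usha's issue by representation.
The 1/4 is divided into 2 equal shares of 1/8 among Manoj, Girish.
Manoj is living and takes 1/8.
Girish predeceased; the 1/8 allotted to Girish's branch passes to Girish's issue by representation.
The 1/8 is divided into 3 equal shares of 1/24 among Yamini, Priya, Jayant.
Yamini is living and takes 1/24.
Priya is living and takes 1/24.
Jayant is living and takes 1/24.
Bhavna is living and takes 1/4.
Hemant is living and takes 1/4.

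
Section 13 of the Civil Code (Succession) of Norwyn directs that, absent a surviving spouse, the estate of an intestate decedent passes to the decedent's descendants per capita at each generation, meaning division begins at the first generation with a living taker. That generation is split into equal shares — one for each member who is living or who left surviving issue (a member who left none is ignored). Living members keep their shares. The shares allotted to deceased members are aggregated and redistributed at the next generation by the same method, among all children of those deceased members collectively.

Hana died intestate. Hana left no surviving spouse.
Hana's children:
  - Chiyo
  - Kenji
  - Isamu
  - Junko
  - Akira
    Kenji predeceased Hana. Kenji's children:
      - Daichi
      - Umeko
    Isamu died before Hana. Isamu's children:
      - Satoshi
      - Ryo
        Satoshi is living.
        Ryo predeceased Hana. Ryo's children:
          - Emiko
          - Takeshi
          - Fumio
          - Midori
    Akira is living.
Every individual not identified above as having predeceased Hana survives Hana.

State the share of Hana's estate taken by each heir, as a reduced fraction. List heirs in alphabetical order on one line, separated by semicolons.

There is no surviving spouse, so the entire estate passes to Hana's descendants per capita at each generation.
At generation 1 (Chiyo, Kenji, Isamu, Junko, Akira) there are 5 shares of (1)/5 = 1/5 each.
Living: Chiyo, Junko, and Akira — each takes 1/5.
Deceased: Kenji and Isamu. Their combined 2/5 is pooled and carried to generation 2.
At generation 2 (Daichi, Umeko, Satoshi, Ryo) there are 4 shares of (2/5)/4 = 1/10 each.
Living: Daichi, Umeko, and Satoshi — each takes 1/10.
Deceased: Ryo. That 1/10 share is carried to generation 3.
At generation 3 (Emiko, Takeshi, Fumio, Midori) there are 4 shares of (1/10)/4 = 1/40 each.
Living: Emiko, Takeshi, Fumio, and Midori — each takes 1/40.

Akira 1/5; Chiyo 1/5; Daichi 1/10; Emiko 1/40; Fumio 1/40; Junko 1/5; Midori 1/40; Satoshi 1/10; Takeshi 1/40; Umeko 1/10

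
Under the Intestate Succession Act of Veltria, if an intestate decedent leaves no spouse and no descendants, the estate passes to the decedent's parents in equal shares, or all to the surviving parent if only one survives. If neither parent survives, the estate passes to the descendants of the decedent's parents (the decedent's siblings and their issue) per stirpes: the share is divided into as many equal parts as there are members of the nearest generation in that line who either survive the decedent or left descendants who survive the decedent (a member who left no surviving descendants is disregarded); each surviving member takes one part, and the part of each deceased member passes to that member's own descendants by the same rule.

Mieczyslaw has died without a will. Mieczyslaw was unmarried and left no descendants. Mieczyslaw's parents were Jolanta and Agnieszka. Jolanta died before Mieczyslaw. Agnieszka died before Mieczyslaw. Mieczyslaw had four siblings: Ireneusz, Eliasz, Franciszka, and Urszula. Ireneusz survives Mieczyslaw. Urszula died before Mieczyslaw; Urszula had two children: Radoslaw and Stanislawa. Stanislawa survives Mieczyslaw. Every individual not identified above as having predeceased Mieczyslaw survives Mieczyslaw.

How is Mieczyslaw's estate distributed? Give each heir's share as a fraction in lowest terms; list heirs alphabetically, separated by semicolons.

Eliasz 1/4; Franciszka 1/4; Ireneusz 1/4; Radoslaw 1/8; Stanislawa 1/8

Neither parent survives and there are no descendants, so the estate passes to Mieczyslaw's siblings and their issue per stirpes.
The estate is divided into 4 equal shares of 1/4 among Ireneusz, Eliasz, Franciszka, Urszula.
Ireneusz is living and takes 1/4.
Eliasz is living and takes 1/4.
Franciszka is living and takes 1/4.
Urszula predeceased; the 1/4 allotted to Urszula's branch passes to Urszula's issue by representation.
The 1/4 is divided into 2 equal shares of 1/8 among Radoslaw, Stanislawa.
Radoslaw is living and takes 1/8.
Stanislawa is living and takes 1/8.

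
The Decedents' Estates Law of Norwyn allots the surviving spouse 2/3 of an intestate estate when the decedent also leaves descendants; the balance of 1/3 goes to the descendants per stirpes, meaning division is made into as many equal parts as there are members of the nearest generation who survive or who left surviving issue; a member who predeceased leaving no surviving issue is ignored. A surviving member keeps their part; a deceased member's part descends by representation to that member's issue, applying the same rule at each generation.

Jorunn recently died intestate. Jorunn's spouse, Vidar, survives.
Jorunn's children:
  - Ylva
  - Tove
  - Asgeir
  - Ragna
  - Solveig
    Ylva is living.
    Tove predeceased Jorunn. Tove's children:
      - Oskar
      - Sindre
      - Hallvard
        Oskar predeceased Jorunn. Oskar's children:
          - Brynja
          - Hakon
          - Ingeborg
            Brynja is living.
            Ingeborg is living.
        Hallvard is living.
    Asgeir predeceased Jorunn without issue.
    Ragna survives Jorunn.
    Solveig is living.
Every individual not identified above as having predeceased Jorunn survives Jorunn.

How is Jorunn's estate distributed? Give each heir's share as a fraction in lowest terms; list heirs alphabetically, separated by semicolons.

Vidar, as surviving spouse, takes 2/3.
The remaining 1/3 passes to Jorunn's descendants per stirpes.
Asgeir left no surviving issue, so that branch lapses and is disregarded.
The 1/3 is divided into 4 equal shares of 1/12 among Ylva, Tove, Ragna, Solveig.
Ylva is living and takes 1/12.
Tove predeceased; the 1/12 allotted to Tove's branch passes to Tove's issue by representation.
The 1/12 is divided into 3 equal shares of 1/36 among Oskar, Sindre, Hallvard.
Oskar predeceased; the 1/36 allotted to Oskar's branch passes to Oskar's issue by representation.
The 1/36 is divided into 3 equal shares of 1/108 among Brynja, Hakon, Ingeborg.
Brynja is living and takes 1/108.
Hakon is living and takes 1/108.
Ingeborg is living and takes 1/108.
Sindre is living and takes 1/36.
Hallvard is living and takes 1/36.
Ragna is living and takes 1/12.
Solveig is living and takes 1/12.

Brynja 1/108; Hakon 1/108; Hallvard 1/36; Ingeborg 1/108; Ragna 1/12; Sindre 1/36; Solveig 1/12; Vidar 2/3; Ylva 1/12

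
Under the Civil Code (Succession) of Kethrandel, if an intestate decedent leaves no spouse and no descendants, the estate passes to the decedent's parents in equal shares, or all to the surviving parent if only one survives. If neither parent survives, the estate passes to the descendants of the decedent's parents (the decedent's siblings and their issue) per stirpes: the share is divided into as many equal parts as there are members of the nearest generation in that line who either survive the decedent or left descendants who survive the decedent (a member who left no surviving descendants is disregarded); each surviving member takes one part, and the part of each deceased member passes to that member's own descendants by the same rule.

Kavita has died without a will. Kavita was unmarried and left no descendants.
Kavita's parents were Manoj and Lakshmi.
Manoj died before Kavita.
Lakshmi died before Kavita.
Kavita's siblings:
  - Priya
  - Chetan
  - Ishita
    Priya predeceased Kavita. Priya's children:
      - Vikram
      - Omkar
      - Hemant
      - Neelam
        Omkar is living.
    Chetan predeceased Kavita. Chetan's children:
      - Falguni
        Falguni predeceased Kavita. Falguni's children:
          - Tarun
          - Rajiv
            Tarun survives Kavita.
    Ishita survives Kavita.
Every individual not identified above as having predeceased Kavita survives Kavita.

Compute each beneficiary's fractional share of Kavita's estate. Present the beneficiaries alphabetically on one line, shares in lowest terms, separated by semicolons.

Hemant 1/12; Ishita 1/3; Neelam 1/12; Omkar 1/12; Rajiv 1/6; Tarun 1/6; Vikram 1/12

Neither parent survives and there are no descendants, so the estate passes to Kavita's siblings and their issue per stirpes.
The estate is divided into 3 equal shares of 1/3 among Priya, Chetan, Ishita.
Priya predeceased; the 1/3 allotted to Priya's branch passes to Priya's issue by representation.
The 1/3 is divided into 4 equal shares of 1/12 among Vikram, Omkar, Hemant, Neelam.
Vikram is living and takes 1/12.
Omkar is living and takes 1/12.
Hemant is living and takes 1/12.
Neelam is living and takes 1/12.
Chetan predeceased; the 1/3 allotted to Chetan's branch passes to Chetan's issue by representation.
Falguni's line is the sole branch at this level, so the full 1/3 passes to Falguni's issue by representation.
The 1/3 is divided into 2 equal shares of 1/6 among Tarun, Rajiv.
Tarun is living and takes 1/6.
Rajiv is living and takes 1/6.
Ishita is living and takes 1/3.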